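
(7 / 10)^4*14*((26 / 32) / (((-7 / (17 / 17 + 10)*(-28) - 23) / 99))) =-79312233 / 1520000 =-52.18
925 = 925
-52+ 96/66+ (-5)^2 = -281/11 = -25.55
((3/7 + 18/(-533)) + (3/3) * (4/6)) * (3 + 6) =35643/3731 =9.55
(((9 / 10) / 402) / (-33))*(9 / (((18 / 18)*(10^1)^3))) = -9 / 14740000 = -0.00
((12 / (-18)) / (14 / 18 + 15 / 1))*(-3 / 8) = 9 / 568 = 0.02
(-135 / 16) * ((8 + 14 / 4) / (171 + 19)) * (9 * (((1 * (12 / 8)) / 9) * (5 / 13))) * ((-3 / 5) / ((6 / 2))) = 0.06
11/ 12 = 0.92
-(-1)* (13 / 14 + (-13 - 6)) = -253 / 14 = -18.07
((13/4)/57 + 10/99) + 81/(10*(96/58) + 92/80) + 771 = 59924593051/77248908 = 775.73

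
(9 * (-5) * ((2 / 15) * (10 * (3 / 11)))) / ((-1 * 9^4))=20 / 8019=0.00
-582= -582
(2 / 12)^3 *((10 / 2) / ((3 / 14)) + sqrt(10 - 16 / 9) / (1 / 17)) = 35 / 324 + 17 *sqrt(74) / 648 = 0.33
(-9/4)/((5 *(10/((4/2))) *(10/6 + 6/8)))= -0.04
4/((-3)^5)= -4/243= -0.02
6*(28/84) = 2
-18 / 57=-6 / 19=-0.32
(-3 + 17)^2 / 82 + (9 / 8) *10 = 2237 / 164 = 13.64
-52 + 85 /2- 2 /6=-59 /6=-9.83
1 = 1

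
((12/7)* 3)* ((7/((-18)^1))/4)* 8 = -4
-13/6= -2.17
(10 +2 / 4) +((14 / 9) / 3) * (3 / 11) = 2107 / 198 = 10.64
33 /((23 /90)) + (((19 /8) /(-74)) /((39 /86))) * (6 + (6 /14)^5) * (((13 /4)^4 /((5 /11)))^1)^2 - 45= -958312191775042193 /37493819310080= -25559.20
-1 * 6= -6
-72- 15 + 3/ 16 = -1389/ 16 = -86.81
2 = 2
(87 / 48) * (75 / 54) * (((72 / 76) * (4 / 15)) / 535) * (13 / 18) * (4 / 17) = 377 / 1866294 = 0.00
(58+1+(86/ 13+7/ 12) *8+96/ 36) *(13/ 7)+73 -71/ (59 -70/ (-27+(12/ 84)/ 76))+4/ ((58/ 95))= 161559587425/ 538756113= 299.88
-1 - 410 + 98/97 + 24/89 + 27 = -3304022/8633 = -382.72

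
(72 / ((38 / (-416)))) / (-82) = 7488 / 779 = 9.61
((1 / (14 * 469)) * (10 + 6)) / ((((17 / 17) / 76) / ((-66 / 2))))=-20064 / 3283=-6.11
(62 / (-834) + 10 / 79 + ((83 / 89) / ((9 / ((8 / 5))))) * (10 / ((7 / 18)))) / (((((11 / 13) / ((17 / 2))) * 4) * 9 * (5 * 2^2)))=0.06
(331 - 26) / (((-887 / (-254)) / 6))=464820 / 887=524.04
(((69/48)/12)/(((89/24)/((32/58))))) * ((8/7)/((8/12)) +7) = 2806/18067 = 0.16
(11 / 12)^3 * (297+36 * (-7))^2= 99825 / 64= 1559.77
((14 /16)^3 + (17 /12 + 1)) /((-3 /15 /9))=-71115 /512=-138.90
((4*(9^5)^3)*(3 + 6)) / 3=2470693585135788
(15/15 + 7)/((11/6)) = 48/11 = 4.36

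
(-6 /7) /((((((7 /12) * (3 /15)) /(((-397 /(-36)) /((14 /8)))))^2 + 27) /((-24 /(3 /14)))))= 2017395200 /567399603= 3.56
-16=-16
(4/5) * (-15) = -12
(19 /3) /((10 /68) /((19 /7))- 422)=-12274 /817731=-0.02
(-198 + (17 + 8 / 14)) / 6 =-421 / 14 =-30.07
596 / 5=119.20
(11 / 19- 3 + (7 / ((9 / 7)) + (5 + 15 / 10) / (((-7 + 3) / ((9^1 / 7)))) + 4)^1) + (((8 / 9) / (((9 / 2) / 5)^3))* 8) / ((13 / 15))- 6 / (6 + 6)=474614299 / 30250584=15.69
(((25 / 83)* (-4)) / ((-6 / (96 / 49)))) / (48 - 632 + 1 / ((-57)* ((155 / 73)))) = -14136000 / 20984552771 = -0.00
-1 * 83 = -83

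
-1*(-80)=80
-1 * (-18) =18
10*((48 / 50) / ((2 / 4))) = 96 / 5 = 19.20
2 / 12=1 / 6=0.17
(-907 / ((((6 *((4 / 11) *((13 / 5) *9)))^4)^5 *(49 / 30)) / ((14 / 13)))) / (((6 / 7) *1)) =-290958521558681453869489192962646484375 / 6037476117193226668774948419847377730542510546738450960651112723513344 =-0.00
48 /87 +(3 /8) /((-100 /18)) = 5617 /11600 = 0.48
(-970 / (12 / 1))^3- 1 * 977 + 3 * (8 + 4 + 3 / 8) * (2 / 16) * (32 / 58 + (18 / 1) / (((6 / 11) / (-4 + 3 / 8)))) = -212353336267 / 400896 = -529696.82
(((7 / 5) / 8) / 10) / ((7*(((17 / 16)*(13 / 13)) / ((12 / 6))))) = 0.00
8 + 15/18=53/6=8.83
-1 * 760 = -760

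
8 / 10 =4 / 5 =0.80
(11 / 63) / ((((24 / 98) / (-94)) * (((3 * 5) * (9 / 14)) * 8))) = -25333 / 29160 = -0.87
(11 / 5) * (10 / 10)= 2.20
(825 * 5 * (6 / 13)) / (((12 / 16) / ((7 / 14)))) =16500 / 13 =1269.23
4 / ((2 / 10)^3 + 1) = 250 / 63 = 3.97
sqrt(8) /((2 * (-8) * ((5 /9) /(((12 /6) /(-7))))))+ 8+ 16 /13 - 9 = 9 * sqrt(2) /140+ 3 /13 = 0.32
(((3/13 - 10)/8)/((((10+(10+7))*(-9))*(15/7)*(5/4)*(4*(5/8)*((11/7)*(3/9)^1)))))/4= 6223/17374500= 0.00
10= 10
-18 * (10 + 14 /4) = -243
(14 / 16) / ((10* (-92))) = -7 / 7360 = -0.00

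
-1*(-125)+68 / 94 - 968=-39587 / 47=-842.28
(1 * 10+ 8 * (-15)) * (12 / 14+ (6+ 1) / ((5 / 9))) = -10362 / 7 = -1480.29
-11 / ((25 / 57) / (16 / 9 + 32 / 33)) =-5168 / 75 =-68.91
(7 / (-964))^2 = 49 / 929296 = 0.00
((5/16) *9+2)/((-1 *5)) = -77/80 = -0.96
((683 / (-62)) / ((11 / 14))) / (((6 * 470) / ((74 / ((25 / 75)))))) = -176897 / 160270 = -1.10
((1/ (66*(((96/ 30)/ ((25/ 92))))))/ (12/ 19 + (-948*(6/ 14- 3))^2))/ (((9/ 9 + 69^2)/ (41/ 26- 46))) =-0.00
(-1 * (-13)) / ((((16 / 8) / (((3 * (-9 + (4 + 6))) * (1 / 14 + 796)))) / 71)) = 30860505 / 28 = 1102160.89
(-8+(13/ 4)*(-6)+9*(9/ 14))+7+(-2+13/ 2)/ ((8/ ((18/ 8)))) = -6025/ 448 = -13.45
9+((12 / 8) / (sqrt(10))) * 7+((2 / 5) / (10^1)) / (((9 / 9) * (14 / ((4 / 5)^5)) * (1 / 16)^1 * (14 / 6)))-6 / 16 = 11.95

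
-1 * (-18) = 18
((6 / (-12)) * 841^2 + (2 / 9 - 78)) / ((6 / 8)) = -12733858 / 27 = -471624.37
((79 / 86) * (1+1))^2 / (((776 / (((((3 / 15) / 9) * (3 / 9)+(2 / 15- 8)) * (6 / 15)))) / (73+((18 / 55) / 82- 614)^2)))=-6348159755201558873 / 1231219559913750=-5155.99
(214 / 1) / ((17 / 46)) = 9844 / 17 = 579.06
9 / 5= 1.80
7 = 7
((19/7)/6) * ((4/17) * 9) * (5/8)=285/476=0.60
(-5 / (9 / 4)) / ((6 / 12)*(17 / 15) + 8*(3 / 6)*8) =-200 / 2931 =-0.07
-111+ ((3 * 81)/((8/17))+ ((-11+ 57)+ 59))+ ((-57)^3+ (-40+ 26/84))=-31033349/168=-184722.32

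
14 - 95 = -81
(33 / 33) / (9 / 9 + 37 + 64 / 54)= 27 / 1058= 0.03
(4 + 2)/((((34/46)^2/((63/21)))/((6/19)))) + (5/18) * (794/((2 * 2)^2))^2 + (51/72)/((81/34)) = 118661002061/170792064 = 694.77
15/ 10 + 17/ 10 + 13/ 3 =113/ 15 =7.53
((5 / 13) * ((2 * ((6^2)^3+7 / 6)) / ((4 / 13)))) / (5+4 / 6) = 1399715 / 68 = 20584.04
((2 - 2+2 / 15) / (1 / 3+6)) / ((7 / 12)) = 0.04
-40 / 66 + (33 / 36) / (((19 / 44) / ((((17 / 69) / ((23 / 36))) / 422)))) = -42279458 / 69985113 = -0.60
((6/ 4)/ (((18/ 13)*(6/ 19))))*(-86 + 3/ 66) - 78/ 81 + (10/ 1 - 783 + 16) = -5003071/ 4752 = -1052.83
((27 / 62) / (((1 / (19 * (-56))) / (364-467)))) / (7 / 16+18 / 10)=118359360 / 5549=21329.85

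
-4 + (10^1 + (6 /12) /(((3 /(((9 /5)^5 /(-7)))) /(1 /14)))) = 3655317 /612500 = 5.97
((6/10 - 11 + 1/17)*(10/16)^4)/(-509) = 0.00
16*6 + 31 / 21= 2047 / 21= 97.48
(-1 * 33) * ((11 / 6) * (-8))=484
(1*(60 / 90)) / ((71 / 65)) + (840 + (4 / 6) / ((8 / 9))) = 716839 / 852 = 841.36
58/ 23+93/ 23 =151/ 23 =6.57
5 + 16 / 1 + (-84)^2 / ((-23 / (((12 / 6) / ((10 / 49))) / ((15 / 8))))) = -909909 / 575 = -1582.45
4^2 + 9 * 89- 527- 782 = -492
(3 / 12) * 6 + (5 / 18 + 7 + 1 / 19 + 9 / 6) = 3533 / 342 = 10.33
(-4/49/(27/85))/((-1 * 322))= 170/213003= 0.00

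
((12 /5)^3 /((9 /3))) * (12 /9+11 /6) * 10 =3648 /25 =145.92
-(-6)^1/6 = 1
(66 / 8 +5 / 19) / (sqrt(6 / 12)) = 647 * sqrt(2) / 76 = 12.04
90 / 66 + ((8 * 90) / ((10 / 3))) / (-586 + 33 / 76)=0.99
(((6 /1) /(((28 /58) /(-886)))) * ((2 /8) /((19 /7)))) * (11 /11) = -38541 /38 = -1014.24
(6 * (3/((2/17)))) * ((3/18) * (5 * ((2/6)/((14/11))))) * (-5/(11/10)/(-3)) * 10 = 10625/21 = 505.95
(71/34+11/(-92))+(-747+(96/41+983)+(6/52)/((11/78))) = 170083233/705364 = 241.13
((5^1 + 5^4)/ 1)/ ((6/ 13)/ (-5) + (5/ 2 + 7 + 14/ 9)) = 737100/ 12827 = 57.46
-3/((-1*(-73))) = -0.04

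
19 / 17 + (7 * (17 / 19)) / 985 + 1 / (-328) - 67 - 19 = -8857538971 / 104354840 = -84.88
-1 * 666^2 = -443556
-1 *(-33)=33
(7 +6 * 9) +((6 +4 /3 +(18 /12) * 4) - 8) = 199 /3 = 66.33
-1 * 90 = -90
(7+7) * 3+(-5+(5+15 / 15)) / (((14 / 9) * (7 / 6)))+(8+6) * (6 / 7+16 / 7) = 4241 / 49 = 86.55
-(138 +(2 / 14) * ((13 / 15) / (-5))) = -72437 / 525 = -137.98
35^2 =1225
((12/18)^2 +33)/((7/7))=301/9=33.44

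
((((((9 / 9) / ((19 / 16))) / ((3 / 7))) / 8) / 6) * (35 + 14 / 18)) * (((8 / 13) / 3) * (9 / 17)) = 18032 / 113373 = 0.16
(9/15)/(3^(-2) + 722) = 27/32495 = 0.00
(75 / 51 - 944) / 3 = -5341 / 17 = -314.18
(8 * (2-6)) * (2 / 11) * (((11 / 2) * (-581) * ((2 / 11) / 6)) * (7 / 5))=130144 / 165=788.75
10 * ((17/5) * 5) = 170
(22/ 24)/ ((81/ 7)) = 77/ 972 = 0.08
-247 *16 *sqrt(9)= -11856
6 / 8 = 3 / 4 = 0.75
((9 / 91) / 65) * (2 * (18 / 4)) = 81 / 5915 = 0.01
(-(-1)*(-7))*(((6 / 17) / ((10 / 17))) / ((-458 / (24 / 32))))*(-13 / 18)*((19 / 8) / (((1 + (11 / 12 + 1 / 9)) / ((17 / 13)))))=-20349 / 2674720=-0.01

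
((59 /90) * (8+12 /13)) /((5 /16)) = 54752 /2925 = 18.72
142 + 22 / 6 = 437 / 3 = 145.67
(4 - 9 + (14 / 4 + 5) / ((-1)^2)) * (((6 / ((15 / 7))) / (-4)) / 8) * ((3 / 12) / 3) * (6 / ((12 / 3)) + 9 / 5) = -539 / 6400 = -0.08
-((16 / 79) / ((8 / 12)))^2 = -0.09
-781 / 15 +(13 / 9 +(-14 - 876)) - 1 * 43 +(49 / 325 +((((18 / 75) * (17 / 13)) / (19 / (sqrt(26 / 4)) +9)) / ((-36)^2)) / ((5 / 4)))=-9521724077 / 9681750 - 323 * sqrt(26) / 29045250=-983.47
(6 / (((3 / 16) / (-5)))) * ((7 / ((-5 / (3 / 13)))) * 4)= 2688 / 13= 206.77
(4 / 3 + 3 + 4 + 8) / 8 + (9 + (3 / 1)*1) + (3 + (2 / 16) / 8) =3275 / 192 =17.06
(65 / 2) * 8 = 260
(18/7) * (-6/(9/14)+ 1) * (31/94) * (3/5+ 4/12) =-310/47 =-6.60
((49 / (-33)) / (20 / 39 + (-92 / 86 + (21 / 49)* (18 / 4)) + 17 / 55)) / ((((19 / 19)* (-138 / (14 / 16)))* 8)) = 6710795 / 9584005056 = 0.00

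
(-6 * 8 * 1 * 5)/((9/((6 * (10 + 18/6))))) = -2080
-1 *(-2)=2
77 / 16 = 4.81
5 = 5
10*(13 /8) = 65 /4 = 16.25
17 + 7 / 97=1656 / 97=17.07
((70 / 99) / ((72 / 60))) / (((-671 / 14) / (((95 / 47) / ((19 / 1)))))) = -12250 / 9366489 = -0.00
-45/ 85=-9/ 17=-0.53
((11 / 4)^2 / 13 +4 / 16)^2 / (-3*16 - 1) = -29929 / 2119936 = -0.01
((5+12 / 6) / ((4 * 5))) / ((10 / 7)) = 49 / 200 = 0.24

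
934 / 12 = 77.83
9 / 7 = 1.29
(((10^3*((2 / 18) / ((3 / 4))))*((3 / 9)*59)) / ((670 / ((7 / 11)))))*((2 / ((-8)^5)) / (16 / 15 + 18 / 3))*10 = -258125 / 1079958528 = -0.00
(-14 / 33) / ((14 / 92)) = -92 / 33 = -2.79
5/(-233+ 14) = -5/219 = -0.02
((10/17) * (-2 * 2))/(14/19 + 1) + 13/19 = -7147/10659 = -0.67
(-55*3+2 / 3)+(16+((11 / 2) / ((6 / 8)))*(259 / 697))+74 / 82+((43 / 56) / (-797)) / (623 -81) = -59508738971 / 411239248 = -144.71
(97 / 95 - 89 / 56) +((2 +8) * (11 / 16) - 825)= -544431 / 665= -818.69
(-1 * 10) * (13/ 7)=-130/ 7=-18.57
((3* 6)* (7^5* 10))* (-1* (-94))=284374440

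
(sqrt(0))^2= 0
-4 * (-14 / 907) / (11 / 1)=56 / 9977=0.01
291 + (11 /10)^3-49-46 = 197.33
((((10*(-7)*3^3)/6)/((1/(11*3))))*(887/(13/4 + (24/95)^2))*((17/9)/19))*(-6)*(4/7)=6673788000/7037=948385.39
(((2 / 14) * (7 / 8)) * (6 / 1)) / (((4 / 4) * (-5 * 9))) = -1 / 60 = -0.02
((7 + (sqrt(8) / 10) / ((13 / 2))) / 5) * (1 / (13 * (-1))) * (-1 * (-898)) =-6286 / 65-1796 * sqrt(2) / 4225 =-97.31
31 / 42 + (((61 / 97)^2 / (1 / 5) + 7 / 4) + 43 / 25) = 122217833 / 19758900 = 6.19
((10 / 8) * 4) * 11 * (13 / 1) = 715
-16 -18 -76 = -110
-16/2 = -8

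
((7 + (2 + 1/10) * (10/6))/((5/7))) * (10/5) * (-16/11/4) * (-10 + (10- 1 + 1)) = 0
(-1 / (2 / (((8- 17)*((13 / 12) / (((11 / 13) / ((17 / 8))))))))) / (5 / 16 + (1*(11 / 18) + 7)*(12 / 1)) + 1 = 219413 / 193556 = 1.13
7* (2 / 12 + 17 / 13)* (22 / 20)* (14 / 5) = 12397 / 390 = 31.79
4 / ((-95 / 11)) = -44 / 95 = -0.46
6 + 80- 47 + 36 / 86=1695 / 43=39.42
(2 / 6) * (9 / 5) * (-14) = -42 / 5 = -8.40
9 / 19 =0.47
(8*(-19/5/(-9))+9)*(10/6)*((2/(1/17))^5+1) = 25307531725/27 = 937315989.81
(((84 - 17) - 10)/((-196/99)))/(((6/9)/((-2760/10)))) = 1168101/98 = 11919.40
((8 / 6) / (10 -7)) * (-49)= -196 / 9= -21.78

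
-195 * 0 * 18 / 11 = 0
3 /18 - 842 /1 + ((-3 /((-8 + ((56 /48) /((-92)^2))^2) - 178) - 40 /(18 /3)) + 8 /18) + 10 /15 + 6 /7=-51164917014278153 /60441787471842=-846.52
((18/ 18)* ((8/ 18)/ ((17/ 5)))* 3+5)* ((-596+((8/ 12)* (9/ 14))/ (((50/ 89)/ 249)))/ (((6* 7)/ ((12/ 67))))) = -9.34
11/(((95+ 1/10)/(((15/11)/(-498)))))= -25/78933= -0.00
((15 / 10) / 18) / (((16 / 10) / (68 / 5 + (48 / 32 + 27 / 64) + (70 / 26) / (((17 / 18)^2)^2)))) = 6568765691 / 6670989312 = 0.98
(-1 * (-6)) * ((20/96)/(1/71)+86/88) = 4163/44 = 94.61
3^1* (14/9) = 14/3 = 4.67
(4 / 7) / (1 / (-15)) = -60 / 7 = -8.57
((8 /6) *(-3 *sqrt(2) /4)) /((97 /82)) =-82 *sqrt(2) /97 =-1.20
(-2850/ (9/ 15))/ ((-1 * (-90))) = -475/ 9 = -52.78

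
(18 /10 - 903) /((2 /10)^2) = -22530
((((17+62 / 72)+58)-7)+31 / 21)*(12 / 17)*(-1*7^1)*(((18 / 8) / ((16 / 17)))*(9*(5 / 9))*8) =-265875 / 8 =-33234.38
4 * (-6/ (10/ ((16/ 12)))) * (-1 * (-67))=-214.40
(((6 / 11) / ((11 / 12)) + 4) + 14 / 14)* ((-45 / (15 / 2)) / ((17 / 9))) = -17.77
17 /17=1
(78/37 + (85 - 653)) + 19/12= -250553/444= -564.31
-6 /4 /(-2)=3 /4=0.75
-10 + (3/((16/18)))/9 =-77/8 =-9.62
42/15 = 14/5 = 2.80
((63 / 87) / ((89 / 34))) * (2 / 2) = 714 / 2581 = 0.28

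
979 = 979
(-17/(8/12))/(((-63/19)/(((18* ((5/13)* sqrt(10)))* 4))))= 19380* sqrt(10)/91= 673.46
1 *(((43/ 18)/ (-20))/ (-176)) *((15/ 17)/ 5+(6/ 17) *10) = 301/ 119680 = 0.00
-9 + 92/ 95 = -763/ 95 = -8.03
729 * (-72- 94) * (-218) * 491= 12953096532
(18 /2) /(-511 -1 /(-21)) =-189 /10730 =-0.02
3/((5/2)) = 6/5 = 1.20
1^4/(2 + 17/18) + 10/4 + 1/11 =3417/1166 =2.93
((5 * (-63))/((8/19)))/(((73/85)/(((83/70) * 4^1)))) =-1206405/292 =-4131.52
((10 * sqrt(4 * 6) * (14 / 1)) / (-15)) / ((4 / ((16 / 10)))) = -112 * sqrt(6) / 15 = -18.29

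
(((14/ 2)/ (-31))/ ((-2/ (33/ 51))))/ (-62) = -77/ 65348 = -0.00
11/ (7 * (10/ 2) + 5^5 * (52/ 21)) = 231/ 163235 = 0.00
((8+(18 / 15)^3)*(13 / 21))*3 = 15808 / 875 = 18.07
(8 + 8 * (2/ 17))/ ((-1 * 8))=-19/ 17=-1.12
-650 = -650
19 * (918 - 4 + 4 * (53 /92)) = 400425 /23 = 17409.78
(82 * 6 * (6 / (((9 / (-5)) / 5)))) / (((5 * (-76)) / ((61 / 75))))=5002 / 285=17.55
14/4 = 7/2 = 3.50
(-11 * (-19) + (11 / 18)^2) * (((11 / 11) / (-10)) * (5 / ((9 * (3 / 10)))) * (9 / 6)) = -339185 / 5832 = -58.16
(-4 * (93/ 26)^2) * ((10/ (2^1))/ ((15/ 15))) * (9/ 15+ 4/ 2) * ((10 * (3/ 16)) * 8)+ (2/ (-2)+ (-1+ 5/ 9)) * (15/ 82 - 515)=-88610095/ 9594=-9235.99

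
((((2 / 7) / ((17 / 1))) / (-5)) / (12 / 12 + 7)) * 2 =-1 / 1190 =-0.00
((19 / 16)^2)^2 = 130321 / 65536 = 1.99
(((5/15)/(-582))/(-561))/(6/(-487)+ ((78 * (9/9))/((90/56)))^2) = 12175/28090148779572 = 0.00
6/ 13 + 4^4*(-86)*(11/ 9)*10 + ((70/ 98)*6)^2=-1542553174/ 5733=-269065.62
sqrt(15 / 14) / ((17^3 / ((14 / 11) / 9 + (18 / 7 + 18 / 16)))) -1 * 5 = -5 + 21277 * sqrt(210) / 381327408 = -5.00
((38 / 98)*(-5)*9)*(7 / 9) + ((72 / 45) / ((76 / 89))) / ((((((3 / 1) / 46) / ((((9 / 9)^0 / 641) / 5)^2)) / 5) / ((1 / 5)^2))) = -1390575327059 / 102463449375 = -13.57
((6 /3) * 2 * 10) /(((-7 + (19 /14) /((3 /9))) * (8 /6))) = -420 /41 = -10.24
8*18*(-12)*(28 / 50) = -24192 / 25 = -967.68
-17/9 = -1.89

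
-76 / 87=-0.87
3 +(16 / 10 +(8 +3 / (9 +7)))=1023 / 80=12.79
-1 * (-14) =14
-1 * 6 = -6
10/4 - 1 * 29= -53/2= -26.50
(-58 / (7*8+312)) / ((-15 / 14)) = 203 / 1380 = 0.15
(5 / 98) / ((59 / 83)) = 415 / 5782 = 0.07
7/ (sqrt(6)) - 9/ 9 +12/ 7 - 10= -65/ 7 +7* sqrt(6)/ 6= -6.43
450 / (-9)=-50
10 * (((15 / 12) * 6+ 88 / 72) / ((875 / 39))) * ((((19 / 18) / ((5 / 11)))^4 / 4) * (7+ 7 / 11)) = 354026249291 / 1640250000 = 215.84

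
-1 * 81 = -81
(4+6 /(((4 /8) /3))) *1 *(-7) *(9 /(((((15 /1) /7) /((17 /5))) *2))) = -9996 /5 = -1999.20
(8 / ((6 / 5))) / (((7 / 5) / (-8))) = -800 / 21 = -38.10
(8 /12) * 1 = 2 /3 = 0.67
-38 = -38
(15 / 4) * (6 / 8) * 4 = 45 / 4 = 11.25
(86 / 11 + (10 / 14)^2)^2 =20151121 / 290521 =69.36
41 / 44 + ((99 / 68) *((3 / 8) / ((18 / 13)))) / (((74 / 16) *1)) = 56297 / 55352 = 1.02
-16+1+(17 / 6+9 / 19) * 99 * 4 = 24597 / 19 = 1294.58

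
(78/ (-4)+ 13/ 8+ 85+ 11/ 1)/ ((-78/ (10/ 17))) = -3125/ 5304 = -0.59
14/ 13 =1.08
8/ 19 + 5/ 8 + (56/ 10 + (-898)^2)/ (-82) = -9833.22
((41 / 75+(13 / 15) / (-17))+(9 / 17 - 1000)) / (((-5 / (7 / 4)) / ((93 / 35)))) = 39484483 / 42500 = 929.05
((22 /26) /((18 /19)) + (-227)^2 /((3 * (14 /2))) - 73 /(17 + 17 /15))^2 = 298030606256022025 /49625581824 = 6005584.12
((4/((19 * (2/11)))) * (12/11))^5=7962624/2476099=3.22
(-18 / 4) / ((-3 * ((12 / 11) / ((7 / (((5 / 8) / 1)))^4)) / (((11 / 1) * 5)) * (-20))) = -37186688 / 625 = -59498.70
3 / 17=0.18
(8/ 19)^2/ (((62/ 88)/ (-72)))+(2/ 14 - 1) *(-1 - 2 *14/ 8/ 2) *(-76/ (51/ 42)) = -31513812/ 190247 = -165.65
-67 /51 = -1.31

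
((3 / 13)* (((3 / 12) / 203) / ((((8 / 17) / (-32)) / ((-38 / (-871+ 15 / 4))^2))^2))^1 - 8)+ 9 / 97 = -293124208581550076737 / 37070489765782434143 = -7.91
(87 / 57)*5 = 145 / 19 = 7.63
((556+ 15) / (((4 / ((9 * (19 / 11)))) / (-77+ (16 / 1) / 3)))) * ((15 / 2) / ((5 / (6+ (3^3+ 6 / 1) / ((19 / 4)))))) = -135900855 / 44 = -3088655.80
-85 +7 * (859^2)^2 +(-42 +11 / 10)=3811278591001.10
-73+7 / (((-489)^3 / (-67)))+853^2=85070907434053 / 116930169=727536.00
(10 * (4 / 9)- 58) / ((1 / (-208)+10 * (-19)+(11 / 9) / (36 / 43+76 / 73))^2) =-842492072448 / 564041077703401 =-0.00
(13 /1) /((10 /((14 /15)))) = 1.21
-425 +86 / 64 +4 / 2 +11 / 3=-40127 / 96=-417.99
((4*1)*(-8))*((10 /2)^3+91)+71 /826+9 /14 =-407765 /59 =-6911.27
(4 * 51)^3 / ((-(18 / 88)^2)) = -608740352 / 3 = -202913450.67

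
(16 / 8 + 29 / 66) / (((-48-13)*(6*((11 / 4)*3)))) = -161 / 199287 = -0.00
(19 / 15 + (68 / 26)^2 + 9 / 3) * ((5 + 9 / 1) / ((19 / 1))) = 8.18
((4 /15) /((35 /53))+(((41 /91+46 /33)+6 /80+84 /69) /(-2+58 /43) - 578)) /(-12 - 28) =75089879091 /5157152000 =14.56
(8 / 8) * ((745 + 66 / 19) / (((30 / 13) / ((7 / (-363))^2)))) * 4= 18117554 / 37554165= 0.48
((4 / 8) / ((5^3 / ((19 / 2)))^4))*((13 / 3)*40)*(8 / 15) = 3388346 / 2197265625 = 0.00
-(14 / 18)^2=-49 / 81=-0.60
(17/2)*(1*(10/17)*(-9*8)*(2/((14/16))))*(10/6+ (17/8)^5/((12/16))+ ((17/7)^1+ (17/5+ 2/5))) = -169458489/3136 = -54036.51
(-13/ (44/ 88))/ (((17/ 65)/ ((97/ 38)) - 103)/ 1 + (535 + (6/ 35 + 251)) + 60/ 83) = -95243330/ 2505620419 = -0.04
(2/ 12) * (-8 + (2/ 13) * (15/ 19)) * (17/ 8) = -16541/ 5928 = -2.79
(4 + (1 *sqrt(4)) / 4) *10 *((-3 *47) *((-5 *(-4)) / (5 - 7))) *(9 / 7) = 571050 / 7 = 81578.57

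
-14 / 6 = -7 / 3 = -2.33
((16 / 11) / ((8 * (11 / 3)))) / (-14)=-3 / 847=-0.00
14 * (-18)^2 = 4536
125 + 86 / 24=1543 / 12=128.58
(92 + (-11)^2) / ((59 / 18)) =3834 / 59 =64.98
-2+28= 26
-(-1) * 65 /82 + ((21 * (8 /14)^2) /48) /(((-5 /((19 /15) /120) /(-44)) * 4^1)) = 2056069 /2583000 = 0.80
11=11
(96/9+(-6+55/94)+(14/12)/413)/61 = 14571/169153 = 0.09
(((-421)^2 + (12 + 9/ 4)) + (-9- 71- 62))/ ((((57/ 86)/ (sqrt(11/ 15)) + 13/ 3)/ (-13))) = -7305477362469/ 13310549 + 203160941451 * sqrt(165)/ 26621098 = -450819.32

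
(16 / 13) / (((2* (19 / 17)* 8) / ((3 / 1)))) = 0.21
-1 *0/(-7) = 0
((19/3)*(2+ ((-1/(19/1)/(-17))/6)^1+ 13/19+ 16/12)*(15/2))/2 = 38935/408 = 95.43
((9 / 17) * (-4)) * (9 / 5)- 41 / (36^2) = -423389 / 110160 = -3.84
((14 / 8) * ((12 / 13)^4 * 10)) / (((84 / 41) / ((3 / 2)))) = 9.30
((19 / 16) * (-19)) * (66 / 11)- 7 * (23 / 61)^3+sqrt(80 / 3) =-246501775 / 1815848+4 * sqrt(15) / 3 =-130.59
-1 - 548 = -549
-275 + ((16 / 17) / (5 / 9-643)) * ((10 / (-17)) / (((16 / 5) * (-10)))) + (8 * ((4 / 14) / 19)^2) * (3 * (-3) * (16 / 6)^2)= -165958183591 / 603230278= -275.12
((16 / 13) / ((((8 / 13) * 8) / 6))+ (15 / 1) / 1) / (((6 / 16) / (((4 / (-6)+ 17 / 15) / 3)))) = 308 / 45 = 6.84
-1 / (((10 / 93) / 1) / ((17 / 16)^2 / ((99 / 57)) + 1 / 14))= -1322491 / 197120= -6.71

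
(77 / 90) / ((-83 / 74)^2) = 210826 / 310005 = 0.68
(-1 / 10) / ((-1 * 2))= 1 / 20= 0.05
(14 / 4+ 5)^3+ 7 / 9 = 44273 / 72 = 614.90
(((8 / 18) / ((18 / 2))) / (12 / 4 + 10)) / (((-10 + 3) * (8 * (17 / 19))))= -19 / 250614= -0.00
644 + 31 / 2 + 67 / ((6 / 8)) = 4493 / 6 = 748.83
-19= -19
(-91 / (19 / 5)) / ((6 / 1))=-455 / 114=-3.99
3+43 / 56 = 211 / 56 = 3.77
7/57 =0.12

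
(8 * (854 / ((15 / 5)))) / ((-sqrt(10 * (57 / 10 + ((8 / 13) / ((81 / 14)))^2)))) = -2398032 * sqrt(63327553) / 63327553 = -301.34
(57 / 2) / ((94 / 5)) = 285 / 188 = 1.52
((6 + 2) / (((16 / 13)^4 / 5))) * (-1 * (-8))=139.46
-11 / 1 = -11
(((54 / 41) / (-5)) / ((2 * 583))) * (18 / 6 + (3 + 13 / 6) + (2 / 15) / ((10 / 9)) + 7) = -20637 / 5975750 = -0.00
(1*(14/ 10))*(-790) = -1106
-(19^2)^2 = -130321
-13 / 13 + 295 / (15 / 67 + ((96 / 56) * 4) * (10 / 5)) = 131818 / 6537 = 20.16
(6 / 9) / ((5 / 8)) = 16 / 15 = 1.07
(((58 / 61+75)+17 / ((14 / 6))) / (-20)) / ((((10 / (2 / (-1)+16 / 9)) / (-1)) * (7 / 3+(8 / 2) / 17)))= -302107 / 8390550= -0.04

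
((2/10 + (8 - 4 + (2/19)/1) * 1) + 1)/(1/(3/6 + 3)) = 1764/95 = 18.57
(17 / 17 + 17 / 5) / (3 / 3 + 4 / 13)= 286 / 85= 3.36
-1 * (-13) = 13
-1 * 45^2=-2025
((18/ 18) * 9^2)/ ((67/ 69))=5589/ 67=83.42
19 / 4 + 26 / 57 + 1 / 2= 1301 / 228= 5.71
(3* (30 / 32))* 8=45 / 2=22.50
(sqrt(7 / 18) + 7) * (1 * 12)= 2 * sqrt(14) + 84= 91.48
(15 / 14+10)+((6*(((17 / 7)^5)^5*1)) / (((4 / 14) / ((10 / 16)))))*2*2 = 43279705594734095760903045949510 / 191581231380566414401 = 225907857898.47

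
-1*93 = -93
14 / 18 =7 / 9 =0.78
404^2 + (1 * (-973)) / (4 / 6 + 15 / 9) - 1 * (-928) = 163727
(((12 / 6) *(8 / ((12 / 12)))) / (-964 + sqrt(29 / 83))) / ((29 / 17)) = -21763264 / 2236814631 - 272 *sqrt(2407) / 2236814631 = -0.01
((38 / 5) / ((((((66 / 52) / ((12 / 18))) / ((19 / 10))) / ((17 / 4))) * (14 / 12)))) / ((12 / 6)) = 79781 / 5775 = 13.81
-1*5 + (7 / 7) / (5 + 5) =-4.90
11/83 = 0.13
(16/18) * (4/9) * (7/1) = 224/81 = 2.77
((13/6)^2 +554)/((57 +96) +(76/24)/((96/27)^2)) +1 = 13122569/2824713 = 4.65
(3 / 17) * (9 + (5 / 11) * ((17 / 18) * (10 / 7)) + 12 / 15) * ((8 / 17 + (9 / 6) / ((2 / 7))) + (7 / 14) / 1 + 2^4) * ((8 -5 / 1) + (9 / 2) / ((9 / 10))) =109039804 / 333795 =326.67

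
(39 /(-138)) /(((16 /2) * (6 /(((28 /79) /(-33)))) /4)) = 91 /359766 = 0.00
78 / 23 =3.39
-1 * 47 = -47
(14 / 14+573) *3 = 1722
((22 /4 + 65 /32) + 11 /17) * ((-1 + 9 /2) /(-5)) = -5.72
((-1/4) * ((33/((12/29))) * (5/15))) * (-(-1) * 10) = -1595/24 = -66.46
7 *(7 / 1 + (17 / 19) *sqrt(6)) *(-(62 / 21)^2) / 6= -1922 / 27 -32674 *sqrt(6) / 3591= -93.47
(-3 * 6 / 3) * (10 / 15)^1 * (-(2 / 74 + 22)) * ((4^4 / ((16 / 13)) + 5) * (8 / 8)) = 18767.03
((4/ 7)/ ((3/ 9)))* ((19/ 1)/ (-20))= -57/ 35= -1.63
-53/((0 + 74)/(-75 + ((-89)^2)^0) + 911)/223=-53/202930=-0.00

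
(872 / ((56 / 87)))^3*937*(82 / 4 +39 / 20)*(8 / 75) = 239183889833274354 / 42875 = 5578632999026.81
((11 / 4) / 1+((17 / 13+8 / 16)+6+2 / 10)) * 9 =25173 / 260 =96.82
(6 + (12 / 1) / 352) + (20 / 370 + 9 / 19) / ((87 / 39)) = 6.27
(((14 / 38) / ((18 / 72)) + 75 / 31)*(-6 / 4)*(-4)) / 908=6879 / 267406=0.03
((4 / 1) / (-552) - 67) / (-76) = 9247 / 10488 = 0.88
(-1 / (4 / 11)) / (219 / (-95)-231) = 1045 / 88656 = 0.01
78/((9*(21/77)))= 286/9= 31.78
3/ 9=1/ 3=0.33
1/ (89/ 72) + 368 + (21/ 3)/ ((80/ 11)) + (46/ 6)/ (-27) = 213090853/ 576720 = 369.49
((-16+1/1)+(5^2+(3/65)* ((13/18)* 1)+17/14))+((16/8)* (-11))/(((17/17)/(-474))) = 1096121/105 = 10439.25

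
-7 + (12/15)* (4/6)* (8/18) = -913/135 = -6.76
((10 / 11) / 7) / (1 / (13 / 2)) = 65 / 77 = 0.84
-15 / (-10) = 1.50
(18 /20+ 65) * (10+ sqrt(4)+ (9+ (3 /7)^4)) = 16640409 /12005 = 1386.12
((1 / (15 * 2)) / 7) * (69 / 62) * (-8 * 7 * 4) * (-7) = 1288 / 155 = 8.31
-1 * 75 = -75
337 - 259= 78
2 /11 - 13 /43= -57 /473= -0.12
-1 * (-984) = 984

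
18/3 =6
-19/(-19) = 1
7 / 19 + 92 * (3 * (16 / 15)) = 294.77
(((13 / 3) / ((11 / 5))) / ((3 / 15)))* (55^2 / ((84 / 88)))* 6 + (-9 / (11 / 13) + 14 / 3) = 14418707 / 77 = 187255.94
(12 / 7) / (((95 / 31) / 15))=1116 / 133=8.39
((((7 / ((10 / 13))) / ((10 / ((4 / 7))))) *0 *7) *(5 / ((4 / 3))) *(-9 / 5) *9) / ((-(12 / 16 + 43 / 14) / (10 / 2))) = 0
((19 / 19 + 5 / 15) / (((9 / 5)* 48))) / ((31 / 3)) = 5 / 3348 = 0.00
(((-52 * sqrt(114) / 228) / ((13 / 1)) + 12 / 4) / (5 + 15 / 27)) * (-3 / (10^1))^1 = -81 / 500 + 9 * sqrt(114) / 9500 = -0.15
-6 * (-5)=30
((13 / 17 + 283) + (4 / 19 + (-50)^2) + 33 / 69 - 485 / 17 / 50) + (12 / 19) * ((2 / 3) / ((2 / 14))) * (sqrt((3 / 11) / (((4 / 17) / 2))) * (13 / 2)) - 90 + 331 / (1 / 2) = 182 * sqrt(1122) / 209 + 249308541 / 74290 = 3385.05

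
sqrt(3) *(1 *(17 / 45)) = 17 *sqrt(3) / 45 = 0.65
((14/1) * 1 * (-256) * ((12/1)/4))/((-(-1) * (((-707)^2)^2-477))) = -2688/62462255581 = -0.00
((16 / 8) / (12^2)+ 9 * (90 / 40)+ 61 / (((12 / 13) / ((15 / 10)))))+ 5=2239 / 18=124.39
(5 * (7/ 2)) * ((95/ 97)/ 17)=3325/ 3298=1.01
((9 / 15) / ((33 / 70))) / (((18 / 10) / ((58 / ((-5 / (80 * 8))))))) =-519680 / 99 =-5249.29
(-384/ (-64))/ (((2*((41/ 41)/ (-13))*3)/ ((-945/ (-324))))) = -455/ 12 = -37.92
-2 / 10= -1 / 5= -0.20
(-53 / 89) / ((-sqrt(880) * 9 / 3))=53 * sqrt(55) / 58740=0.01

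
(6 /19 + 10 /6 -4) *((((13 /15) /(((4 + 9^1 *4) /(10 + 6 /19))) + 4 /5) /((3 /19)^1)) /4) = -67091 /20520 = -3.27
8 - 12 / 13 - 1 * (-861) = 11285 / 13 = 868.08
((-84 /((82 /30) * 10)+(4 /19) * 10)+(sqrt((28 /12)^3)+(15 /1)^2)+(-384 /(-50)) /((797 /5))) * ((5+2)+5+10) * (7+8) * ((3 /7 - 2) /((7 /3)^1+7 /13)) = -1406833173603 /34768328 - 7865 * sqrt(21) /56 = -41106.67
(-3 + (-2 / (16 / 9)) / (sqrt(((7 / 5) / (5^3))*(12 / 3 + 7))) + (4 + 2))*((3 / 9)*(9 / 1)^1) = 9- 675*sqrt(77) / 616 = -0.62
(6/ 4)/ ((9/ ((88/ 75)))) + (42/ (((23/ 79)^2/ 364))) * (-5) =-107338935724/ 119025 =-901818.41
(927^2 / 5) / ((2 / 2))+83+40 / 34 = 14615748 / 85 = 171949.98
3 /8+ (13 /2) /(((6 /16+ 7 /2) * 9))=1253 /2232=0.56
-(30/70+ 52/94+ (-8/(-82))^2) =-548227/553049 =-0.99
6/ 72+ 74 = 889/ 12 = 74.08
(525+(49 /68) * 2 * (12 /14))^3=715956574536 /4913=145726964.08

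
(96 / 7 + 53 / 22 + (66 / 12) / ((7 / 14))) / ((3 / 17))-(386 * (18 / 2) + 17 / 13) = -19949581 / 6006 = -3321.61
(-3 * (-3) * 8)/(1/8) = 576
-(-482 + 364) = 118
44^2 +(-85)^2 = 9161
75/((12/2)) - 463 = -901/2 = -450.50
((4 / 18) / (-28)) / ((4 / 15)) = -5 / 168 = -0.03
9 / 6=1.50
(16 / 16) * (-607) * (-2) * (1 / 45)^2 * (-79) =-95906 / 2025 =-47.36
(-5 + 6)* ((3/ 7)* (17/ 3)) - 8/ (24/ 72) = -151/ 7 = -21.57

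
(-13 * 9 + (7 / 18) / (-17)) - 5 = -37339 / 306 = -122.02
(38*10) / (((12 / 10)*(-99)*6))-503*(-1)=447698 / 891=502.47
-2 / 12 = -1 / 6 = -0.17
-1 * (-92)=92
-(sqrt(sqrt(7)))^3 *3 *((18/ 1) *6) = -324 *7^(3/ 4) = -1394.34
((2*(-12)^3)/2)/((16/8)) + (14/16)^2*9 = -54855/64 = -857.11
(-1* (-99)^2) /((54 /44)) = -7986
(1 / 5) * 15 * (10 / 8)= 15 / 4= 3.75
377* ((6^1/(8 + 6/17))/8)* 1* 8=19227/71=270.80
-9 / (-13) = 0.69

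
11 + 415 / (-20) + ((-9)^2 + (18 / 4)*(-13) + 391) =1615 / 4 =403.75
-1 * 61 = -61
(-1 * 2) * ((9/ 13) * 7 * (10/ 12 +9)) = -1239/ 13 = -95.31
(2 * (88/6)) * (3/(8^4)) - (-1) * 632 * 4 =1294347/512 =2528.02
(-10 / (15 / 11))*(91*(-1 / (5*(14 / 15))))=143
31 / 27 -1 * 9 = -212 / 27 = -7.85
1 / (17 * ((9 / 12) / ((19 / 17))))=76 / 867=0.09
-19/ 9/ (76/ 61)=-61/ 36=-1.69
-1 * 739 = -739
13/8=1.62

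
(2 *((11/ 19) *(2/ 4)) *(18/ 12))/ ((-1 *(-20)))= 33/ 760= 0.04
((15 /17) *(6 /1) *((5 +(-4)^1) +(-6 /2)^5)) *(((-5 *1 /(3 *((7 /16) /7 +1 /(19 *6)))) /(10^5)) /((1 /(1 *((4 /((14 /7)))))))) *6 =496584 /138125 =3.60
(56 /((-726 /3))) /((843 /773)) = -21644 /102003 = -0.21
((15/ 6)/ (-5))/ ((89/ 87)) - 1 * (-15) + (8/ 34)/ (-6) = 131377/ 9078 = 14.47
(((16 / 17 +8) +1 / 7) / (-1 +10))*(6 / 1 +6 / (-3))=4324 / 1071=4.04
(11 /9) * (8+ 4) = 44 /3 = 14.67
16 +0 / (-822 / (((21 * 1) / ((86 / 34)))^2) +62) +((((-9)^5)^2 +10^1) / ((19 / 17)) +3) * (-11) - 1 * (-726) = -34317298494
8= 8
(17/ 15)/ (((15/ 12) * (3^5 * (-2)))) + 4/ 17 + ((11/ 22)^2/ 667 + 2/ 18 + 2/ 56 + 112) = 112.38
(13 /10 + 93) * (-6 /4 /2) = -2829 /40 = -70.72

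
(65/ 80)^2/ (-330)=-0.00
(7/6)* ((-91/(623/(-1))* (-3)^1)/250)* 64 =-1456/11125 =-0.13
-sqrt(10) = -3.16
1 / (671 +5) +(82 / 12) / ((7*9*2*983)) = 48179 / 31398003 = 0.00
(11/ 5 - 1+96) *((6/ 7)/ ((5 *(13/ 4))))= 11664/ 2275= 5.13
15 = 15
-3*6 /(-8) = 9 /4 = 2.25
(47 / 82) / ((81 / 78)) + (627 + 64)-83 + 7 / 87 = 19538926 / 32103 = 608.63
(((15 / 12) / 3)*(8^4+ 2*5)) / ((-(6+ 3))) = -10265 / 54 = -190.09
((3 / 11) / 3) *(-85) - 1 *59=-734 / 11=-66.73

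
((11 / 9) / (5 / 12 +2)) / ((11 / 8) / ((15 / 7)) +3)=1760 / 12673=0.14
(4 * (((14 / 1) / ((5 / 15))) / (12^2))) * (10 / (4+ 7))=35 / 33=1.06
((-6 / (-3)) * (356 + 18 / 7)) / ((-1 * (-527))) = 5020 / 3689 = 1.36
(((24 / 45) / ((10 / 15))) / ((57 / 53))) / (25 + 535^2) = 106 / 40790625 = 0.00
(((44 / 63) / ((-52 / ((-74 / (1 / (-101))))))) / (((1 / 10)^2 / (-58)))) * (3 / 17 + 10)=82493527600 / 13923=5924982.23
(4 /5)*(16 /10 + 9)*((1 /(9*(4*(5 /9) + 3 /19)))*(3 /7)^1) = 12084 /71225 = 0.17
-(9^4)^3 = -282429536481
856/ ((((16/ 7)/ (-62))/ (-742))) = 17228498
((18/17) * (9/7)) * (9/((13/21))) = 4374/221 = 19.79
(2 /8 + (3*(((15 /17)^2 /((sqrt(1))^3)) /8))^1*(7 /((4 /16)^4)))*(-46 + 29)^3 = -10286513 /4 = -2571628.25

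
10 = 10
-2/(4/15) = -15/2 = -7.50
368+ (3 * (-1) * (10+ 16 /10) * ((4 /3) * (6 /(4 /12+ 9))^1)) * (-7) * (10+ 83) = 98932 /5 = 19786.40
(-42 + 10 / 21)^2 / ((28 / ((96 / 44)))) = 1520768 / 11319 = 134.36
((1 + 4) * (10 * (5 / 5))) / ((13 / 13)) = 50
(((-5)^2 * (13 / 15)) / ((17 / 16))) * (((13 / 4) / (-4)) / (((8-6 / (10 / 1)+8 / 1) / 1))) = -4225 / 3927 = -1.08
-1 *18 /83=-18 /83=-0.22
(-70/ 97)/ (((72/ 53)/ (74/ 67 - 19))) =2224145/ 233964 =9.51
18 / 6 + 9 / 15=18 / 5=3.60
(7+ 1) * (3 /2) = 12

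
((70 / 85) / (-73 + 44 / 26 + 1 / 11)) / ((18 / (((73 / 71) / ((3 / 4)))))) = -73073 / 82971594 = -0.00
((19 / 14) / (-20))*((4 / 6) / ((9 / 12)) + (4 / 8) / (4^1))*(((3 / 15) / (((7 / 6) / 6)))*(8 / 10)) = -1387 / 24500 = -0.06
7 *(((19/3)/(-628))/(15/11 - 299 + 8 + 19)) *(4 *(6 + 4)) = 0.01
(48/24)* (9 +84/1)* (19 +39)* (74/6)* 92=12240784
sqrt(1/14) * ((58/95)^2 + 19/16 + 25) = 3835299 * sqrt(14)/2021600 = 7.10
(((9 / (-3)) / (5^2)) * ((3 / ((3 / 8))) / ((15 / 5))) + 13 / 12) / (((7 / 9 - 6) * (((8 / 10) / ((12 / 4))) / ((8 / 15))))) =-687 / 2350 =-0.29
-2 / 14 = -1 / 7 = -0.14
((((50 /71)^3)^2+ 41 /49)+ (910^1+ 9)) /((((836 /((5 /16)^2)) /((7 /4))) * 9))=9022658784198925 /431794288227278592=0.02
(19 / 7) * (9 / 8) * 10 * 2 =855 / 14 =61.07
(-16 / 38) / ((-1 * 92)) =2 / 437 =0.00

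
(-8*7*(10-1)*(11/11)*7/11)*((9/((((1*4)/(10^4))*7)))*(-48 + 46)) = 2061818.18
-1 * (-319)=319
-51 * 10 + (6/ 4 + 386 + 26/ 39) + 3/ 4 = -1453/ 12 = -121.08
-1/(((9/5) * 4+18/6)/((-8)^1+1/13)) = 0.78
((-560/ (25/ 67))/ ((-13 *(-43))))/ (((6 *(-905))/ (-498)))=-0.25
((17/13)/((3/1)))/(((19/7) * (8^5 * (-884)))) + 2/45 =841744279/18939248640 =0.04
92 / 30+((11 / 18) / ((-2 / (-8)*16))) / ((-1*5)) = 1093 / 360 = 3.04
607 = 607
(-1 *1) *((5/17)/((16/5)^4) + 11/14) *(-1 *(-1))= -0.79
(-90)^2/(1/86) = 696600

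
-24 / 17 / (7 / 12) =-288 / 119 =-2.42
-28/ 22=-14/ 11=-1.27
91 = 91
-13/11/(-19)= 0.06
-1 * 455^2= -207025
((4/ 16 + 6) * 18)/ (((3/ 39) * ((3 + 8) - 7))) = 2925/ 8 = 365.62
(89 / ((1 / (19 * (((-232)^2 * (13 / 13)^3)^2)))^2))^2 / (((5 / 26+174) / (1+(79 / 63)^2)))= 19301953516785004753994915370938750657528635703951360 / 17975601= 1073786268219071215142955000000000000000000000.00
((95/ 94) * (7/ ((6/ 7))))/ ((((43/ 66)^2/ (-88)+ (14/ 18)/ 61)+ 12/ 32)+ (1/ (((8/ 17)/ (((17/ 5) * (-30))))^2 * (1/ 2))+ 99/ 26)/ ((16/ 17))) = 31444949536/ 380370416597883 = 0.00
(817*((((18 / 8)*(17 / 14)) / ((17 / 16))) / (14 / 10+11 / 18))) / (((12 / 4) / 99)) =43676820 / 1267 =34472.63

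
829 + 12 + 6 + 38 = 885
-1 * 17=-17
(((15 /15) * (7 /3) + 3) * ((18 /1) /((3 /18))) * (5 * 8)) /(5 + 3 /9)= 4320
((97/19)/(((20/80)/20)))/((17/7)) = 54320/323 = 168.17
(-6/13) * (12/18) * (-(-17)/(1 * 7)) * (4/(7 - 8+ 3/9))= 408/91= 4.48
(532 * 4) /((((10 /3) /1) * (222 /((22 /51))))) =11704 /9435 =1.24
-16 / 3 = -5.33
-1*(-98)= 98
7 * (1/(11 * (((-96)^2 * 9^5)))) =7/5986151424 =0.00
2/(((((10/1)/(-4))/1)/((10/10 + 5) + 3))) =-36/5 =-7.20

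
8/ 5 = 1.60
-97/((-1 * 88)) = 97/88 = 1.10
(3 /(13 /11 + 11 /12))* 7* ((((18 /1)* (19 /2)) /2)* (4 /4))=237006 /277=855.62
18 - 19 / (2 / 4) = -20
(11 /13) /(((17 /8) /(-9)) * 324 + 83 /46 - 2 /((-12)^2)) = -18216 /1608347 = -0.01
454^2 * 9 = 1855044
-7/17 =-0.41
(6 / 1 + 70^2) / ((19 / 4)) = 19624 / 19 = 1032.84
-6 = -6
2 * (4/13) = 8/13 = 0.62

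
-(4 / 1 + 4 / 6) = -4.67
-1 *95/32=-95/32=-2.97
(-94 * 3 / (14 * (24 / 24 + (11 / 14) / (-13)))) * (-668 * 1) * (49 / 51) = 39998504 / 2907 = 13759.38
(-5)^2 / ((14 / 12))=21.43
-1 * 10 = -10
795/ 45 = 53/ 3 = 17.67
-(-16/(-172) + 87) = -3745/43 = -87.09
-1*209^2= -43681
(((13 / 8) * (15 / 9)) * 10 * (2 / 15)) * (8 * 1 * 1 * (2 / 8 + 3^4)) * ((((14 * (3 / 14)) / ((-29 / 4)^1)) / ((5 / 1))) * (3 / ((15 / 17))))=-57460 / 87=-660.46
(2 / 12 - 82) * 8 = -1964 / 3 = -654.67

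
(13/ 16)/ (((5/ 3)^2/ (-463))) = -54171/ 400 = -135.43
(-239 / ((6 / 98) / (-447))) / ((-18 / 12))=-1163292.67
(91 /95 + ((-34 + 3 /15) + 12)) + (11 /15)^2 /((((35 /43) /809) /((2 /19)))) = 5299954 /149625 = 35.42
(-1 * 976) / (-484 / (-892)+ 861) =-54412 / 48031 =-1.13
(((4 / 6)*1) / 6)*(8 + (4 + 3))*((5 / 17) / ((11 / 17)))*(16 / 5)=80 / 33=2.42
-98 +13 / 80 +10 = -7027 / 80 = -87.84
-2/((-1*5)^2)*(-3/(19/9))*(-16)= -864/475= -1.82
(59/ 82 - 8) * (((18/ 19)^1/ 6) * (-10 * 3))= 26865/ 779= 34.49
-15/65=-3/13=-0.23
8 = 8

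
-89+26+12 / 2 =-57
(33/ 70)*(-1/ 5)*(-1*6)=99/ 175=0.57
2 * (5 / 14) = 5 / 7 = 0.71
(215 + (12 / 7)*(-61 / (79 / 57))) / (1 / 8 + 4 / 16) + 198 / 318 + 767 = 100215260 / 87927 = 1139.76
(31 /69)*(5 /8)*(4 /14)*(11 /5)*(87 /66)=899 /3864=0.23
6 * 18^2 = 1944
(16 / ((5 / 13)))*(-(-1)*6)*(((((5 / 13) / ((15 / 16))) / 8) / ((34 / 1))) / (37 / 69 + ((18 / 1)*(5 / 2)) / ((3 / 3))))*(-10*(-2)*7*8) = 247296 / 26707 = 9.26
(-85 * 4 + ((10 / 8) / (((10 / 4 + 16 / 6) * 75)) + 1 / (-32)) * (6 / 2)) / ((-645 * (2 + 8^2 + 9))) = 1686817 / 239940000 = 0.01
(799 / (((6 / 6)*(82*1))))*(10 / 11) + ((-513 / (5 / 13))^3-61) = -133769992794859 / 56375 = -2372860182.61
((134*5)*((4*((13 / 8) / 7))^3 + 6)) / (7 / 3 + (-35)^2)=18754305 / 5051704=3.71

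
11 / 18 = 0.61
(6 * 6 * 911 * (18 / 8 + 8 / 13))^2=8830953643.79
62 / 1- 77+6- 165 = -174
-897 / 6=-299 / 2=-149.50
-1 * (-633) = 633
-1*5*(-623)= 3115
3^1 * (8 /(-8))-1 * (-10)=7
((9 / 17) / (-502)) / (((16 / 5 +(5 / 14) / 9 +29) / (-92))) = 260820 / 86667037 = 0.00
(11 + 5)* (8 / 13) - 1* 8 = 24 / 13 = 1.85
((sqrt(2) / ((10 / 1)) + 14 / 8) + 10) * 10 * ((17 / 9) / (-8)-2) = -37835 / 144-161 * sqrt(2) / 72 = -265.91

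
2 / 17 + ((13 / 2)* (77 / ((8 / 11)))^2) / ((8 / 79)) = 12525245779 / 17408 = 719510.90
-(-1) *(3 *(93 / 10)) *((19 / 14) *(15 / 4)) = 141.99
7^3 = 343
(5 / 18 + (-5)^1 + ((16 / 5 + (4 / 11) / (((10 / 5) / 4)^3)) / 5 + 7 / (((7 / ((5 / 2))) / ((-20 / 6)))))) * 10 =-58577 / 495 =-118.34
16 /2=8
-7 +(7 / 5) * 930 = 1295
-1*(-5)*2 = 10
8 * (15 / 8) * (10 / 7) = 150 / 7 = 21.43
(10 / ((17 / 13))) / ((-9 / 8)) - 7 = -2111 / 153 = -13.80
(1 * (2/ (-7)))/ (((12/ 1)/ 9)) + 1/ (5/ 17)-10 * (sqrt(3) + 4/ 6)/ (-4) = 5 * sqrt(3)/ 2 + 1019/ 210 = 9.18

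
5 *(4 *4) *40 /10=320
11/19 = 0.58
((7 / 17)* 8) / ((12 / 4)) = 56 / 51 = 1.10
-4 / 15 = -0.27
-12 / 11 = -1.09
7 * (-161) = -1127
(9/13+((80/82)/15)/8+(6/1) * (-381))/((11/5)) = -18270970/17589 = -1038.77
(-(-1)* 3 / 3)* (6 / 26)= 3 / 13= 0.23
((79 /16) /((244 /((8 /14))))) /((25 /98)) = 553 /12200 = 0.05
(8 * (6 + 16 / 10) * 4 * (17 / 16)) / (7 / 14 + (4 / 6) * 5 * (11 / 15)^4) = 826200 / 4681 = 176.50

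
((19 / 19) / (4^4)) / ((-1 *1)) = -1 / 256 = -0.00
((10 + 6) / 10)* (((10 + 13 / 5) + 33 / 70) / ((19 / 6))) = 4392 / 665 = 6.60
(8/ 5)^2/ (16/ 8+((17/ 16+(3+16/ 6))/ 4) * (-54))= -2048/ 71075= -0.03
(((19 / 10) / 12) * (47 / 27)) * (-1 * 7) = -6251 / 3240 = -1.93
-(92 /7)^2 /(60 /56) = -16928 /105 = -161.22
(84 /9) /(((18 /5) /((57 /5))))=266 /9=29.56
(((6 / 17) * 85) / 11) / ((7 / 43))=1290 / 77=16.75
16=16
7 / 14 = 1 / 2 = 0.50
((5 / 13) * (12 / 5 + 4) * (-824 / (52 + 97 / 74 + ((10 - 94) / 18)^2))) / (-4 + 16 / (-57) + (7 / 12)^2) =48047136768 / 7008911377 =6.86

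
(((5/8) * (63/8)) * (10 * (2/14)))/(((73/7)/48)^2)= 793800/5329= 148.96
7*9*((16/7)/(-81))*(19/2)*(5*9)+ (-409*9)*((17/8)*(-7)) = 53994.88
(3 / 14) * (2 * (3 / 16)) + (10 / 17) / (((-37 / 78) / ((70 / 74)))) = -2848143 / 2606576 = -1.09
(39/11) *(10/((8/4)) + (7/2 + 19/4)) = 2067/44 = 46.98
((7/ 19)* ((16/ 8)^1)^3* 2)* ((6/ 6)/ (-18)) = -56/ 171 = -0.33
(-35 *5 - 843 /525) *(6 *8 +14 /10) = -7633782 /875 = -8724.32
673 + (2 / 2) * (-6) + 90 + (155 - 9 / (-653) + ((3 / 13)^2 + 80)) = 992.07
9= 9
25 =25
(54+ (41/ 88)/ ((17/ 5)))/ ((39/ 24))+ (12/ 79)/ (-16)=25585231/ 768196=33.31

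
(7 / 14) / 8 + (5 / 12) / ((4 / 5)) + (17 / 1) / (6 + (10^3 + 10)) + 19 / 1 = 59741 / 3048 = 19.60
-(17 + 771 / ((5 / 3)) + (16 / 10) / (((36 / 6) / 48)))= -2462 / 5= -492.40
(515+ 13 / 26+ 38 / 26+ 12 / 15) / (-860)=-67309 / 111800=-0.60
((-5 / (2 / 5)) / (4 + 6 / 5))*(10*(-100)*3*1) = 93750 / 13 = 7211.54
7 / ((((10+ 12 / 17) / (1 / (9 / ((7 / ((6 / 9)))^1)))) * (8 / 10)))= 595 / 624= 0.95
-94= -94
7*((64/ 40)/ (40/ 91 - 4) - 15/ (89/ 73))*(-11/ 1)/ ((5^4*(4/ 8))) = 70789642/ 22528125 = 3.14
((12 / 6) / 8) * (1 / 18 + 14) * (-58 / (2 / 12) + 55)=-74129 / 72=-1029.57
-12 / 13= -0.92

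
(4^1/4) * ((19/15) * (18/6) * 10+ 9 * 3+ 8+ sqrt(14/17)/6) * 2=sqrt(238)/51+ 146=146.30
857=857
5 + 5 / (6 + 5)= 60 / 11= 5.45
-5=-5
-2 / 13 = -0.15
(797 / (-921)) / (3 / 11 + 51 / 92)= -806564 / 770877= -1.05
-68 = -68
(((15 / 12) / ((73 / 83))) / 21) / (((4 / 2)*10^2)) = 83 / 245280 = 0.00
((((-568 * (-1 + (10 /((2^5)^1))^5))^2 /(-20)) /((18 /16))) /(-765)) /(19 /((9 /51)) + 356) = 5509650646534441 /137110173725491200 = 0.04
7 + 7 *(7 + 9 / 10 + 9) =1253 / 10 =125.30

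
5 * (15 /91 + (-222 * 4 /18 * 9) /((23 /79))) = -15957855 /2093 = -7624.39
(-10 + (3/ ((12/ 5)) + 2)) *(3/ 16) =-81/ 64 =-1.27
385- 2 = 383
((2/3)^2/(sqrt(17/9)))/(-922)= -2 * sqrt(17)/23511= -0.00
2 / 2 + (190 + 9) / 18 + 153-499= -6011 / 18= -333.94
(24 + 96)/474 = 0.25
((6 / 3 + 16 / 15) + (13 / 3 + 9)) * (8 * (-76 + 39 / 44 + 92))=121852 / 55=2215.49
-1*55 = -55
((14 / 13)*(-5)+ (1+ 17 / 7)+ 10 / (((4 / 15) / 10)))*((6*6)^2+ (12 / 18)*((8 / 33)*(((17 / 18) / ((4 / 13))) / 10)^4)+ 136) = 80833251973986420107 / 151316605440000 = 534199.48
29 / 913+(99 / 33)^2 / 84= 3551 / 25564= 0.14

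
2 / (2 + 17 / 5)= 10 / 27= 0.37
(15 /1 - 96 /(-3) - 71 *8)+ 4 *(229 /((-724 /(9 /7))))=-662168 /1267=-522.63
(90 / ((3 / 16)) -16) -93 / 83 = 38419 / 83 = 462.88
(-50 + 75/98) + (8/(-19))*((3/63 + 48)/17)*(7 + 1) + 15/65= -72248471/1234506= -58.52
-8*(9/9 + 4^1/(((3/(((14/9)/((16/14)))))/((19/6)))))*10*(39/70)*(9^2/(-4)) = 42627/7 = 6089.57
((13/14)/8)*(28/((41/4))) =13/41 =0.32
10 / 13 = 0.77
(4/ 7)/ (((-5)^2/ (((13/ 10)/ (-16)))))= -13/ 7000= -0.00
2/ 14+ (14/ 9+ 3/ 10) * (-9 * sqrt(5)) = 1/ 7 - 167 * sqrt(5)/ 10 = -37.20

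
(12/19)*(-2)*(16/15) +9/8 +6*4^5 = 4669271/760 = 6143.78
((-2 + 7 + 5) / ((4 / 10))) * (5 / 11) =125 / 11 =11.36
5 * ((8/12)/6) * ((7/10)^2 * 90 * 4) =98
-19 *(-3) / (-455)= -57 / 455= -0.13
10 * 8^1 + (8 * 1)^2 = 144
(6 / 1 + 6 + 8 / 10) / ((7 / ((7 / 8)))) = 8 / 5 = 1.60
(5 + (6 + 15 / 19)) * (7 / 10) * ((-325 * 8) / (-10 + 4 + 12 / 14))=713440 / 171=4172.16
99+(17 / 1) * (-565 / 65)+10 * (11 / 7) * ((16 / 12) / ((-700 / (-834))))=-75822 / 3185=-23.81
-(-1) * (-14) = -14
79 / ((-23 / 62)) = -4898 / 23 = -212.96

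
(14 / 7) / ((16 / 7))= 7 / 8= 0.88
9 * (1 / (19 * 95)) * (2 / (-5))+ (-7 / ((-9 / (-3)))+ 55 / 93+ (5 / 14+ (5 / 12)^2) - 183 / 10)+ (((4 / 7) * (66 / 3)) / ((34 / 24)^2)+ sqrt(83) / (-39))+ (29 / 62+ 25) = 142261771327 / 11643116400 - sqrt(83) / 39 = 11.98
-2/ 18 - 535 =-4816/ 9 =-535.11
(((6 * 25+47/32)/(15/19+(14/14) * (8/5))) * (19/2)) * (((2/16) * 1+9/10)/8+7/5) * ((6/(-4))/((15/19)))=-1748.46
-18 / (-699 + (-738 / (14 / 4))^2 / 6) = -294 / 109615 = -0.00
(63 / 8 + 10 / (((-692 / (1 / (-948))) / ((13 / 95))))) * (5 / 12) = 122695525 / 37392912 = 3.28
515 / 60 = 103 / 12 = 8.58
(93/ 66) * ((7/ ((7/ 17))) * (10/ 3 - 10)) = -5270/ 33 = -159.70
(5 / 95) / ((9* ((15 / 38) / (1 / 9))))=2 / 1215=0.00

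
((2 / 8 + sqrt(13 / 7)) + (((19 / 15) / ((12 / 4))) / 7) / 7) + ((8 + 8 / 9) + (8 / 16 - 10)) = -3109 / 8820 + sqrt(91) / 7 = 1.01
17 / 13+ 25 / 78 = 127 / 78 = 1.63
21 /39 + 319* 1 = 4154 /13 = 319.54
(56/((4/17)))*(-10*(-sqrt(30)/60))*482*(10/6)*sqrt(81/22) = 286790*sqrt(165)/11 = 334898.57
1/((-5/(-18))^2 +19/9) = 324/709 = 0.46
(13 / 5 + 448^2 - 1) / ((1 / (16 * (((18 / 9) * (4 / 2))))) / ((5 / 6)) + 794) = 32112896 / 127043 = 252.77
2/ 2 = 1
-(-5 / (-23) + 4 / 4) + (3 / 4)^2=-241 / 368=-0.65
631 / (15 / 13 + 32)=8203 / 431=19.03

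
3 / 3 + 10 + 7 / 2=29 / 2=14.50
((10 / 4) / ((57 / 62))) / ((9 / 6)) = 310 / 171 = 1.81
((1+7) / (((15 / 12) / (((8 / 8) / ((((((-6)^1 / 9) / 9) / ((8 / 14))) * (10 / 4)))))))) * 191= -660096 / 175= -3771.98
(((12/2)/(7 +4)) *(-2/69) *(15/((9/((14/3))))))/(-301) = 40/97911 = 0.00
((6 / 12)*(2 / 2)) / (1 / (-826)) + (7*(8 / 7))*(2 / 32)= -825 / 2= -412.50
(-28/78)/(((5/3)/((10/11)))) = -28/143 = -0.20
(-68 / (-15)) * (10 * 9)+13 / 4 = 1645 / 4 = 411.25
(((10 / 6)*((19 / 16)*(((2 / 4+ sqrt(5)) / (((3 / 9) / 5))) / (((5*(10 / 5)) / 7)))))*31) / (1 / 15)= 309225 / 64+ 309225*sqrt(5) / 32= 26439.39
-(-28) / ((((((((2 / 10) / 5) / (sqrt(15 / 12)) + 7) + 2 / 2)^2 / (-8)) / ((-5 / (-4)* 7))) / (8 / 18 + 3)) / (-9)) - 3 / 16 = 37968259799997 / 39998400016 - 9493750000* sqrt(5) / 2499900001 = 940.75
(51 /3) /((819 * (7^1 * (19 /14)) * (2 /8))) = 136 /15561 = 0.01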